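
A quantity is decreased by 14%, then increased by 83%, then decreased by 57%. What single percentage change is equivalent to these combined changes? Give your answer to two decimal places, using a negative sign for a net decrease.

-32.33%

A 14% decrease multiplies by 0.86.
Then an 83% increase: 0.86 × 1.83 = 1.5738.
Then a 57% decrease: 1.5738 × 0.43 = 0.676734.
Overall factor 0.676734, i.e. -32.33%.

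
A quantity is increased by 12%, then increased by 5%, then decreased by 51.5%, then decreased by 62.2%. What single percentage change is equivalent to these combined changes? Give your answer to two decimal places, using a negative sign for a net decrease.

-78.44%

A 12% increase multiplies by 1.12.
Then a 5% increase: 1.12 × 1.05 = 1.176.
Then a 51.5% decrease: 1.176 × 0.485 = 0.57036.
Then a 62.2% decrease: 0.57036 × 0.378 = 0.21559608.
Overall factor 0.21559608, i.e. -78.44%.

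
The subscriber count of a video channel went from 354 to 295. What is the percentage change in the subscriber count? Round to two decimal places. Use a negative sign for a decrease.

Change: 295 − 354 = -59.
Relative to the original: -59 ÷ 354 ≈ -16.67%.

-16.67%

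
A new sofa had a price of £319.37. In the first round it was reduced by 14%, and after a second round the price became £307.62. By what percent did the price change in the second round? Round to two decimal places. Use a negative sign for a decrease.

12.00%

After the first round: £319.37 × 0.86 = £274.6582.
Second-round multiplier: £307.62 ÷ £274.6582 ≈ 1.12001.
That is a change of 12.00%.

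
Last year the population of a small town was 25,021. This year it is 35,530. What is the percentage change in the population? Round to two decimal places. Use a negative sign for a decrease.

42.00%

Change: 35,530 − 25,021 = 10,509.
Relative to the original: 10,509 ÷ 25,021 ≈ 42.00%.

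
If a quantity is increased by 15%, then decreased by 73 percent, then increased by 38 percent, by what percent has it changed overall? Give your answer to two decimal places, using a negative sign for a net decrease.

The combined multiplier is 1.15 × 0.27 × 1.38 = 0.42849.
That corresponds to a decrease of 57.15%.

-57.15%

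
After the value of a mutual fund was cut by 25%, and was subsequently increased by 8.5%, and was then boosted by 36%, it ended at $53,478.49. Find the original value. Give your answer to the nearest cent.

Undoing the 36% increase: $53,478.49 ÷ 1.36 ≈ $39322.419118.
Undoing the 8.5% increase: $39322.419118 ÷ 1.085 ≈ $36241.860938.
Undoing the 25% decrease: $36241.860938 ÷ 0.75 ≈ $48,322.48.

$48,322.48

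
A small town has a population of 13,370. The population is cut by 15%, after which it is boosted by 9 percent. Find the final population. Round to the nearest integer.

12,387

Apply the 15% decrease: 13,370 × 0.85 = 11364.5.
After the 9% increase: 11364.5 × 1.09 = 12387.305 ≈ 12,387.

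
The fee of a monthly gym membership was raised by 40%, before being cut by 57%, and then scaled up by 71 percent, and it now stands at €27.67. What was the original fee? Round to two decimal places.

The overall multiplier applied was 1.4 × 0.43 × 1.71 = 1.02942.
So the original fee was €27.67 ÷ 1.02942 ≈ €26.88.

€26.88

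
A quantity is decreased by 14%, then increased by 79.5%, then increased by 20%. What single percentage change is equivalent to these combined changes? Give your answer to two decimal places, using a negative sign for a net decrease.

85.24%

A 14% decrease multiplies by 0.86.
Then a 79.5% increase: 0.86 × 1.795 = 1.5437.
Then a 20% increase: 1.5437 × 1.2 = 1.85244.
Overall factor 1.85244, i.e. 85.24%.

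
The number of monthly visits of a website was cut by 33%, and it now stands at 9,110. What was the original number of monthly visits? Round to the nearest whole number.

The overall multiplier applied was 0.67.
So the original number of monthly visits was 9,110 ÷ 0.67 ≈ 13,597.

13,597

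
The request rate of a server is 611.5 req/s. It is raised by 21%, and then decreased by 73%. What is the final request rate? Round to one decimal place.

Apply the 21% increase: 611.5 × 1.21 = 739.915.
73% decrease: 739.915 × 0.27 = 199.77705 ≈ 199.8.

199.8 req/s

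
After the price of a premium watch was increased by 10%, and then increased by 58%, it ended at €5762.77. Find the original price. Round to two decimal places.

Undoing the 58% increase: €5762.77 ÷ 1.58 ≈ €3647.322785.
Undoing the 10% increase: €3647.322785 ÷ 1.1 ≈ €3315.75.

€3315.75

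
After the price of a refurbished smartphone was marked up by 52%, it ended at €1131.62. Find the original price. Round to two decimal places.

€744.49

The overall multiplier applied was 1.52.
So the original price was €1131.62 ÷ 1.52 ≈ €744.49.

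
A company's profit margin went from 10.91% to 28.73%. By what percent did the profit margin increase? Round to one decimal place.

163.3%

The change is 28.73 − 10.91 = 17.82 percentage points.
Relative to the original 10.91%, that is 17.82 ÷ 10.91 ≈ 163.3%.
So the profit margin rose by 163.3%.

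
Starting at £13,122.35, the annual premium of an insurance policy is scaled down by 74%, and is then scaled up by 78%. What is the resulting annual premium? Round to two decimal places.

Apply the 74% decrease: £13,122.35 × 0.26 = £3411.811.
After the 78% increase: £3411.811 × 1.78 = £6073.02358 ≈ £6,073.02.

£6,073.02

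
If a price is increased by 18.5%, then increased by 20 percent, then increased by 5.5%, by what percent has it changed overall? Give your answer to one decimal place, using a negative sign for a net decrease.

50.0%

An 18.5% increase multiplies by 1.185.
Then a 20% increase: 1.185 × 1.2 = 1.422.
Then a 5.5% increase: 1.422 × 1.055 = 1.50021.
Overall factor 1.50021, i.e. 50.0%.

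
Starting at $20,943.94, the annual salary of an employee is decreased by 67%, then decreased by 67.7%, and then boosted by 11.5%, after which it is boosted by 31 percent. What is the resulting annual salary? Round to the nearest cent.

Each change multiplies by a factor: 0.33 × 0.323 × 1.115 × 1.31 = 0.1556906835.
$20,943.94 × 0.1556906835 = $3260.77633378299 ≈ $3,260.78.

$3,260.78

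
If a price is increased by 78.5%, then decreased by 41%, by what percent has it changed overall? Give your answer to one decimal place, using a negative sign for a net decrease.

The combined multiplier is 1.785 × 0.59 = 1.05315.
That corresponds to an increase of 5.3%.

5.3%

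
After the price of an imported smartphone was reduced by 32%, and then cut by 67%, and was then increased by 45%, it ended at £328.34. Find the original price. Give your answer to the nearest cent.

The overall multiplier applied was 0.68 × 0.33 × 1.45 = 0.32538.
So the original price was £328.34 ÷ 0.32538 ≈ £1,009.10.

£1,009.10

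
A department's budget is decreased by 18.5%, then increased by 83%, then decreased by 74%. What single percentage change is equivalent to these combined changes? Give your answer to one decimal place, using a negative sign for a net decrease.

-61.2%

The combined multiplier is 0.815 × 1.83 × 0.26 = 0.387777.
That corresponds to a decrease of 61.2%.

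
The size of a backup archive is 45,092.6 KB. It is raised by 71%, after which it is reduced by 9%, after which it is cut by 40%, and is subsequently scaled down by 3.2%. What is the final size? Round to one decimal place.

Each change multiplies by a factor: 1.71 × 0.91 × 0.6 × 0.968 = 0.90378288.
45,092.6 × 0.90378288 = 40753.919894688 ≈ 40,753.9.

40,753.9 KB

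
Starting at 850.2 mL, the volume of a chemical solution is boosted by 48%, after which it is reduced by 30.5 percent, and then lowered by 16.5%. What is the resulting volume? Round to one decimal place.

730.2 mL

Each change multiplies by a factor: 1.48 × 0.695 × 0.835 = 0.858881.
850.2 × 0.858881 = 730.2206262 ≈ 730.2.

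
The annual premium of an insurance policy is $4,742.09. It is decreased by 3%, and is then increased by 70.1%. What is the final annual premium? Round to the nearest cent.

$7,824.31

Each change multiplies by a factor: 0.97 × 1.701 = 1.64997.
$4,742.09 × 1.64997 = $7824.3062373 ≈ $7,824.31.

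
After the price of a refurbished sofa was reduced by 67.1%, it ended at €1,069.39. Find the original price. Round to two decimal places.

€3,250.43

The overall multiplier applied was 0.329.
So the original price was €1,069.39 ÷ 0.329 ≈ €3,250.43.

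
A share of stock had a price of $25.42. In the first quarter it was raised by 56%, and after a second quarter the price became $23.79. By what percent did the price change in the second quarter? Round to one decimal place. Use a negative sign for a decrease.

After the first quarter: $25.42 × 1.56 = $39.6552.
Second-quarter multiplier: $23.79 ÷ $39.6552 ≈ 0.59992.
That is a change of -40.0%.

-40.0%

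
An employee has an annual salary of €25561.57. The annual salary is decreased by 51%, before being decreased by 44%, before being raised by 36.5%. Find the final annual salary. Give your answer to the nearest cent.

€9574.24

After the 51% decrease: €25561.57 × 0.49 = €12525.1693.
Apply the 44% decrease: €12525.1693 × 0.56 = €7014.094808.
After the 36.5% increase: €7014.094808 × 1.365 = €9574.23941292 ≈ €9574.24.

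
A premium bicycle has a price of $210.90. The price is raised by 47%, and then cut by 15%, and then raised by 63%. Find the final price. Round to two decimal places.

$429.54

Each change multiplies by a factor: 1.47 × 0.85 × 1.63 = 2.036685.
$210.90 × 2.036685 = $429.5368665 ≈ $429.54.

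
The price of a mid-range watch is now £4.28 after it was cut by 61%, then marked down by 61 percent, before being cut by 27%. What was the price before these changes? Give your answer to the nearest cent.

£38.55

Undoing the 27% decrease: £4.28 ÷ 0.73 ≈ £5.863014.
Undoing the 61% decrease: £5.863014 ÷ 0.39 ≈ £15.033369.
Undoing the 61% decrease: £15.033369 ÷ 0.39 ≈ £38.55.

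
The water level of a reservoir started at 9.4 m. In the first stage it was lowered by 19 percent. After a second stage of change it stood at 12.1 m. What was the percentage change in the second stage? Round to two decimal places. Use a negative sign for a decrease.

58.92%

After the first stage: 9.4 × 0.81 = 7.614.
Second-stage multiplier: 12.1 ÷ 7.614 ≈ 1.589178.
That is a change of 58.92%.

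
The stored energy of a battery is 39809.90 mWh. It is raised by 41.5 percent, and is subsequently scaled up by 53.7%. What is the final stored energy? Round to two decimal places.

86580.76 mWh

41.5% increase: 39809.90 × 1.415 = 56331.0085.
Apply the 53.7% increase: 56331.0085 × 1.537 = 86580.7600645 ≈ 86580.76.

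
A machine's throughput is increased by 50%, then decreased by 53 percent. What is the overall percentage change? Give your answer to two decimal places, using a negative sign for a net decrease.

-29.50%

The combined multiplier is 1.5 × 0.47 = 0.705.
That corresponds to a decrease of 29.50%.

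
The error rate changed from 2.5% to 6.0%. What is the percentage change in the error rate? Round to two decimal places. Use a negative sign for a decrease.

140.00%

The change is 6.0 − 2.5 = 3.5 percentage points.
Relative to the original 2.5%, that is 3.5 ÷ 2.5 = 140.00%.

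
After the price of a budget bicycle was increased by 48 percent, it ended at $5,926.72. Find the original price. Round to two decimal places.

The overall multiplier applied was 1.48.
So the original price was $5,926.72 ÷ 1.48 ≈ $4,004.54.

$4,004.54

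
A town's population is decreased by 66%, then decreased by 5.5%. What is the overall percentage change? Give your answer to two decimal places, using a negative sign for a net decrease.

-67.87%

The combined multiplier is 0.34 × 0.945 = 0.3213.
That corresponds to a decrease of 67.87%.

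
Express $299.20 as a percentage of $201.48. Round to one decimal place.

148.5%

$299.20 ÷ $201.48 ≈ 148.5%.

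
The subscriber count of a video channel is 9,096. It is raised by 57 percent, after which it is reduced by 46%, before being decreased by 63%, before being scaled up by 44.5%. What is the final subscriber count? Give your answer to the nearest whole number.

Each change multiplies by a factor: 1.57 × 0.54 × 0.37 × 1.445 = 0.45327627.
9,096 × 0.45327627 = 4123.00095192 ≈ 4,123.

4,123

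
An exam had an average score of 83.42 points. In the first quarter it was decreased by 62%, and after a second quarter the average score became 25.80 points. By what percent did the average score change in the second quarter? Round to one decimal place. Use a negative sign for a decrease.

After the first quarter: 83.42 × 0.38 = 31.6996.
Second-quarter multiplier: 25.80 ÷ 31.6996 ≈ 0.81389.
That is a change of -18.6%.

-18.6%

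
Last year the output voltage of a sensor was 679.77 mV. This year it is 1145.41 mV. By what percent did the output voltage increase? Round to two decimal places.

68.50%

Change: 1145.41 − 679.77 = 465.64.
Relative to the original: 465.64 ÷ 679.77 ≈ 68.50%.
So the output voltage increased by 68.50%.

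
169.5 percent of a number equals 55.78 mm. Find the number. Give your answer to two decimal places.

55.78 mm ÷ 1.695 ≈ 32.91 mm.

32.91 mm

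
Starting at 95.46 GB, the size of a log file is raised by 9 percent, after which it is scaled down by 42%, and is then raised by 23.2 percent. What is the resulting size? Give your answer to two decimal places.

After the 9% increase: 95.46 × 1.09 = 104.0514.
After the 42% decrease: 104.0514 × 0.58 = 60.349812.
Apply the 23.2% increase: 60.349812 × 1.232 = 74.350968384 ≈ 74.35.

74.35 GB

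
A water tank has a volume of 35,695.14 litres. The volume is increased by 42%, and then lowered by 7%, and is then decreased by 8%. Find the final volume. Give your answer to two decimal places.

Each change multiplies by a factor: 1.42 × 0.93 × 0.92 = 1.214952.
35,695.14 × 1.214952 = 43367.88173328 ≈ 43,367.88.

43,367.88 litres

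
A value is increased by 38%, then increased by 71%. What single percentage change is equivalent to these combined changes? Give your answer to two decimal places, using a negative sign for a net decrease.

The combined multiplier is 1.38 × 1.71 = 2.3598.
That corresponds to an increase of 135.98%.

135.98%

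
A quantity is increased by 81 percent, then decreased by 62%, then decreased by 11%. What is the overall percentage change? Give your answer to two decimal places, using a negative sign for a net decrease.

An 81% increase multiplies by 1.81.
Then a 62% decrease: 1.81 × 0.38 = 0.6878.
Then an 11% decrease: 0.6878 × 0.89 = 0.612142.
Overall factor 0.612142, i.e. -38.79%.

-38.79%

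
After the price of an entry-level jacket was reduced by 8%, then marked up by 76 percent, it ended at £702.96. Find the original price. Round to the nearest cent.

The overall multiplier applied was 0.92 × 1.76 = 1.6192.
So the original price was £702.96 ÷ 1.6192 ≈ £434.14.

£434.14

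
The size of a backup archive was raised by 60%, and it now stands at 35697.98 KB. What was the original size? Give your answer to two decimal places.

22311.24 KB

The overall multiplier applied was 1.6.
So the original size was 35697.98 ÷ 1.6 ≈ 22311.24 KB.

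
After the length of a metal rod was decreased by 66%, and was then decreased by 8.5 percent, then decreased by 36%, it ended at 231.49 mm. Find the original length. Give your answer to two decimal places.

1,162.66 mm

The overall multiplier applied was 0.34 × 0.915 × 0.64 = 0.199104.
So the original length was 231.49 ÷ 0.199104 ≈ 1,162.66 mm.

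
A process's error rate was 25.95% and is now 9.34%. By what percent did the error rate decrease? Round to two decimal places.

64.01%

The change is 9.34 − 25.95 = -16.61 percentage points.
Relative to the original 25.95%, that is -16.61 ÷ 25.95 ≈ -64.01%.
So the error rate fell by 64.01%.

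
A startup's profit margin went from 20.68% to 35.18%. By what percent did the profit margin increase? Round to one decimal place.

The change is 35.18 − 20.68 = 14.50 percentage points.
Relative to the original 20.68%, that is 14.50 ÷ 20.68 ≈ 70.1%.
So the profit margin rose by 70.1%.

70.1%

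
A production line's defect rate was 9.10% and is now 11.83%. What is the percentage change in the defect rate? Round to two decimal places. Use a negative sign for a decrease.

30.00%

The change is 11.83 − 9.10 = 2.73 percentage points.
Relative to the original 9.10%, that is 2.73 ÷ 9.10 = 30.00%.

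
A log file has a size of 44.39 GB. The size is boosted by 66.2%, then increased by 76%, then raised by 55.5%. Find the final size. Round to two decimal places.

66.2% increase: 44.39 × 1.662 = 73.77618.
Apply the 76% increase: 73.77618 × 1.76 = 129.8460768.
After the 55.5% increase: 129.8460768 × 1.555 = 201.910649424 ≈ 201.91.

201.91 GB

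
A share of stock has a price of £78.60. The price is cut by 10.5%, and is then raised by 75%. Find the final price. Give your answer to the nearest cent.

£123.11

Apply the 10.5% decrease: £78.60 × 0.895 = £70.347.
After the 75% increase: £70.347 × 1.75 = £123.10725 ≈ £123.11.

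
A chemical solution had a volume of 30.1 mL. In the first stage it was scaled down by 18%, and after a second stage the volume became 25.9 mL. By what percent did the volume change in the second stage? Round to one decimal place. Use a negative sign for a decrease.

4.9%

After the first stage: 30.1 × 0.82 = 24.682.
Second-stage multiplier: 25.9 ÷ 24.682 ≈ 1.04935.
That is a change of 4.9%.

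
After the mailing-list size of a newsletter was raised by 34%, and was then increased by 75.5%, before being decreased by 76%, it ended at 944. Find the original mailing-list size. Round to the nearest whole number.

The overall multiplier applied was 1.34 × 1.755 × 0.24 = 0.564408.
So the original mailing-list size was 944 ÷ 0.564408 ≈ 1673.

1673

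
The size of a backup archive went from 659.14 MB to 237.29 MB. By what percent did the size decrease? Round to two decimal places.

Change: 237.29 − 659.14 = -421.85.
Relative to the original: -421.85 ÷ 659.14 ≈ -64.00%.
So the size decreased by 64.00%.

64.00%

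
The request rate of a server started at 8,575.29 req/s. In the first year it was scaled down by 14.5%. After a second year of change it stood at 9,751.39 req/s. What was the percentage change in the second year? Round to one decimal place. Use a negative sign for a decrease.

33.0%

After the first year: 8,575.29 × 0.855 = 7331.87295.
Second-year multiplier: 9,751.39 ÷ 7331.87295 ≈ 1.33.
That is a change of 33.0%.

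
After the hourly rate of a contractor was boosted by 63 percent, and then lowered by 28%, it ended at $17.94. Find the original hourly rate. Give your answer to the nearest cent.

$15.29

The overall multiplier applied was 1.63 × 0.72 = 1.1736.
So the original hourly rate was $17.94 ÷ 1.1736 ≈ $15.29.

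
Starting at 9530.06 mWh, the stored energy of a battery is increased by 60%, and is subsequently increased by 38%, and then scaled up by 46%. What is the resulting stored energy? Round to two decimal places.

30721.86 mWh

Each change multiplies by a factor: 1.6 × 1.38 × 1.46 = 3.22368.
9530.06 × 3.22368 = 30721.8638208 ≈ 30721.86.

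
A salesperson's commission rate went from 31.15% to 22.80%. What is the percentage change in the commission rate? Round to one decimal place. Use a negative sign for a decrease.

The change is 22.80 − 31.15 = -8.35 percentage points.
Relative to the original 31.15%, that is -8.35 ÷ 31.15 ≈ -26.8%.

-26.8%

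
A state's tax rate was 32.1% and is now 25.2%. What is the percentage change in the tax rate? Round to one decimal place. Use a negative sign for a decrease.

The change is 25.2 − 32.1 = -6.9 percentage points.
Relative to the original 32.1%, that is -6.9 ÷ 32.1 ≈ -21.5%.

-21.5%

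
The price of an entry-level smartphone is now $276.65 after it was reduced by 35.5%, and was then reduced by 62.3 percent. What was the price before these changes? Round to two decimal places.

$1137.70

The overall multiplier applied was 0.645 × 0.377 = 0.243165.
So the original price was $276.65 ÷ 0.243165 ≈ $1137.70.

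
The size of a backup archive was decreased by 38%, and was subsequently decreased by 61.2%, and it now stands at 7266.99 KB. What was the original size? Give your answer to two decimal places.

30208.64 KB

The overall multiplier applied was 0.62 × 0.388 = 0.24056.
So the original size was 7266.99 ÷ 0.24056 ≈ 30208.64 KB.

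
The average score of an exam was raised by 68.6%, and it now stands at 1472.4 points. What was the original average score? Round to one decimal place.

The overall multiplier applied was 1.686.
So the original average score was 1472.4 ÷ 1.686 ≈ 873.3 points.

873.3 points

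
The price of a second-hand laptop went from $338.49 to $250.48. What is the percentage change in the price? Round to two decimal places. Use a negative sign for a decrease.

Change: $250.48 − $338.49 = -$88.01.
Relative to the original: -$88.01 ÷ $338.49 ≈ -26.00%.

-26.00%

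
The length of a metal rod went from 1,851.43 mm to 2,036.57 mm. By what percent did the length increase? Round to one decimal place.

Change: 2,036.57 − 1,851.43 = 185.14.
Relative to the original: 185.14 ÷ 1,851.43 ≈ 10.0%.
So the length increased by 10.0%.

10.0%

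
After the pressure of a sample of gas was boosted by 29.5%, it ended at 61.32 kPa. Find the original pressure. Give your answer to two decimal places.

47.35 kPa

The overall multiplier applied was 1.295.
So the original pressure was 61.32 ÷ 1.295 ≈ 47.35 kPa.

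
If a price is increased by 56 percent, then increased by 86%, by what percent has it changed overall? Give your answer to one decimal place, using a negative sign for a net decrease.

190.2%

A 56% increase multiplies by 1.56.
Then an 86% increase: 1.56 × 1.86 = 2.9016.
Overall factor 2.9016, i.e. 190.2%.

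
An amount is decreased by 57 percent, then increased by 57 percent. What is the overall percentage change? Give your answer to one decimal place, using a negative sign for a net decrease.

-32.5%

The combined multiplier is 0.43 × 1.57 = 0.6751.
That corresponds to a decrease of 32.5%.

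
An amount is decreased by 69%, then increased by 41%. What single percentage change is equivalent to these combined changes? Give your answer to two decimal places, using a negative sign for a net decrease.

The combined multiplier is 0.31 × 1.41 = 0.4371.
That corresponds to a decrease of 56.29%.

-56.29%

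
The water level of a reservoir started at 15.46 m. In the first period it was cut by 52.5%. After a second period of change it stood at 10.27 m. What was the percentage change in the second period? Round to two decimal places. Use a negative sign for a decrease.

39.85%

After the first period: 15.46 × 0.475 = 7.3435.
Second-period multiplier: 10.27 ÷ 7.3435 ≈ 1.398516.
That is a change of 39.85%.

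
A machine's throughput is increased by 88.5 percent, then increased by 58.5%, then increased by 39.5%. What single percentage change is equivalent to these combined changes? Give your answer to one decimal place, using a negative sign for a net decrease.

316.8%

An 88.5% increase multiplies by 1.885.
Then a 58.5% increase: 1.885 × 1.585 = 2.987725.
Then a 39.5% increase: 2.987725 × 1.395 = 4.167876375.
Overall factor 4.167876375, i.e. 316.8%.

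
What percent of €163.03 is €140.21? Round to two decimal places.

86.00%

€140.21 ÷ €163.03 ≈ 86.00%.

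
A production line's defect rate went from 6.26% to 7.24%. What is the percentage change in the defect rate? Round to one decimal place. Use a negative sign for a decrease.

15.7%

The change is 7.24 − 6.26 = 0.98 percentage points.
Relative to the original 6.26%, that is 0.98 ÷ 6.26 ≈ 15.7%.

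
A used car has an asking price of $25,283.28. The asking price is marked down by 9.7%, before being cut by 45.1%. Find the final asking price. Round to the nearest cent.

After the 9.7% decrease: $25,283.28 × 0.903 = $22830.80184.
Apply the 45.1% decrease: $22830.80184 × 0.549 = $12534.11021016 ≈ $12,534.11.

$12,534.11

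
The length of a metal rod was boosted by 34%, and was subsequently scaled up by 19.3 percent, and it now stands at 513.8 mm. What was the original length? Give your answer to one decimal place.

321.4 mm

The overall multiplier applied was 1.34 × 1.193 = 1.59862.
So the original length was 513.8 ÷ 1.59862 ≈ 321.4 mm.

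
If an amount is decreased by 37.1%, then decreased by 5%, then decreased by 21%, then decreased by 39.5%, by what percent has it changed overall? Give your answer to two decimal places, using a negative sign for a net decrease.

-71.44%

A 37.1% decrease multiplies by 0.629.
Then a 5% decrease: 0.629 × 0.95 = 0.59755.
Then a 21% decrease: 0.59755 × 0.79 = 0.4720645.
Then a 39.5% decrease: 0.4720645 × 0.605 = 0.2855990225.
Overall factor 0.2855990225, i.e. -71.44%.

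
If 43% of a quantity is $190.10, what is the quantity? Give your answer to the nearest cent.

$442.09

$190.10 ÷ 0.43 ≈ $442.09.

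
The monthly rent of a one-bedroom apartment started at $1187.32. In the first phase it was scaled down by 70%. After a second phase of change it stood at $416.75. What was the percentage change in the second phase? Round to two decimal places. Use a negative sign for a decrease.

17.00%

After the first phase: $1187.32 × 0.3 = $356.196.
Second-phase multiplier: $416.75 ÷ $356.196 ≈ 1.170002.
That is a change of 17.00%.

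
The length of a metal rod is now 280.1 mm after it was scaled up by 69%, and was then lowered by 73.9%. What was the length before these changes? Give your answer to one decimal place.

The overall multiplier applied was 1.69 × 0.261 = 0.44109.
So the original length was 280.1 ÷ 0.44109 ≈ 635.0 mm.

635.0 mm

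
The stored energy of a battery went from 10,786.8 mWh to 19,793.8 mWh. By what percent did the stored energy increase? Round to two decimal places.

Change: 19,793.8 − 10,786.8 = 9,007.0.
Relative to the original: 9,007.0 ÷ 10,786.8 ≈ 83.50%.
So the stored energy increased by 83.50%.

83.50%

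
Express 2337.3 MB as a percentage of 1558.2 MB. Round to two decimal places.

150.00%

2337.3 MB ÷ 1558.2 MB = 150.00%.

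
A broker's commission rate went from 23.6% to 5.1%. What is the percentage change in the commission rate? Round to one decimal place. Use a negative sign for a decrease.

-78.4%

The change is 5.1 − 23.6 = -18.5 percentage points.
Relative to the original 23.6%, that is -18.5 ÷ 23.6 ≈ -78.4%.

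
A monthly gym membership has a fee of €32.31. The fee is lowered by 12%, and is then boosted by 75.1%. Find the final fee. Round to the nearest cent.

After the 12% decrease: €32.31 × 0.88 = €28.4328.
75.1% increase: €28.4328 × 1.751 = €49.7858328 ≈ €49.79.

€49.79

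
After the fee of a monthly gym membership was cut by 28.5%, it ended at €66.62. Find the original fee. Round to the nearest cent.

The overall multiplier applied was 0.715.
So the original fee was €66.62 ÷ 0.715 ≈ €93.17.

€93.17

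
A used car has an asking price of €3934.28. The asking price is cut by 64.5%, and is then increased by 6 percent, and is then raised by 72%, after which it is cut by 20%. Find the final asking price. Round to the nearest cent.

After the 64.5% decrease: €3934.28 × 0.355 = €1396.6694.
6% increase: €1396.6694 × 1.06 = €1480.469564.
After the 72% increase: €1480.469564 × 1.72 = €2546.40765008.
20% decrease: €2546.40765008 × 0.8 = €2037.126120064 ≈ €2037.13.

€2037.13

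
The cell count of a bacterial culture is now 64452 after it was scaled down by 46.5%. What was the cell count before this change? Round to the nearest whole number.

The overall multiplier applied was 0.535.
So the original cell count was 64452 ÷ 0.535 ≈ 120471.

120471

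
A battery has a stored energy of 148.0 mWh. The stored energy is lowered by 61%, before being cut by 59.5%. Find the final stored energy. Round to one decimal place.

Apply the 61% decrease: 148.0 × 0.39 = 57.72.
Apply the 59.5% decrease: 57.72 × 0.405 = 23.3766 ≈ 23.4.

23.4 mWh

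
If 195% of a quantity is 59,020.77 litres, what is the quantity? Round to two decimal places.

30,267.06 litres

59,020.77 litres ÷ 1.95 ≈ 30,267.06 litres.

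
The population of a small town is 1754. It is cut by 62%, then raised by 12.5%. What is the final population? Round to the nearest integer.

After the 62% decrease: 1754 × 0.38 = 666.52.
Apply the 12.5% increase: 666.52 × 1.125 = 749.835 ≈ 750.

750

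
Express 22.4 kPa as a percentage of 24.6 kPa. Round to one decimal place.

22.4 kPa ÷ 24.6 kPa ≈ 91.1%.

91.1%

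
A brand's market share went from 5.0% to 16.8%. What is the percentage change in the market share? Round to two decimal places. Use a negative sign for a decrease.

236.00%

The change is 16.8 − 5.0 = 11.8 percentage points.
Relative to the original 5.0%, that is 11.8 ÷ 5.0 = 236.00%.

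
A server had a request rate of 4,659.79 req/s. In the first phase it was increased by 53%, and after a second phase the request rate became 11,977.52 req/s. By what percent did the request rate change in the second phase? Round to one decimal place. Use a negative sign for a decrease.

68.0%

After the first phase: 4,659.79 × 1.53 = 7129.4787.
Second-phase multiplier: 11,977.52 ÷ 7129.4787 ≈ 1.68.
That is a change of 68.0%.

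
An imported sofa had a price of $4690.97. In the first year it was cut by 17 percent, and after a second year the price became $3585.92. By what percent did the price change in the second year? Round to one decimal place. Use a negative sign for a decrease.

-7.9%

After the first year: $4690.97 × 0.83 = $3893.5051.
Second-year multiplier: $3585.92 ÷ $3893.5051 ≈ 0.921.
That is a change of -7.9%.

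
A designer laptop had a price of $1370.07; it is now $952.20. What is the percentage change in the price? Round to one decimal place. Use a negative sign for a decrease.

Change: $952.20 − $1370.07 = -$417.87.
Relative to the original: -$417.87 ÷ $1370.07 ≈ -30.5%.

-30.5%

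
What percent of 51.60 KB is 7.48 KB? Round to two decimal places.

7.48 KB ÷ 51.60 KB ≈ 14.50%.

14.50%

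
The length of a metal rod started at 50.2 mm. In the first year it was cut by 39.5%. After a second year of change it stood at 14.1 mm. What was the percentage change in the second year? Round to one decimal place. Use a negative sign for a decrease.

-53.6%

After the first year: 50.2 × 0.605 = 30.371.
Second-year multiplier: 14.1 ÷ 30.371 ≈ 0.46426.
That is a change of -53.6%.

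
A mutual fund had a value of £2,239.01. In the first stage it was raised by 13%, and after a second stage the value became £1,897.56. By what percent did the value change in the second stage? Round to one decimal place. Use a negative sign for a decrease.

After the first stage: £2,239.01 × 1.13 = £2530.0813.
Second-stage multiplier: £1,897.56 ÷ £2530.0813 ≈ 0.75.
That is a change of -25.0%.

-25.0%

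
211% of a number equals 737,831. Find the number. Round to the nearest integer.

737,831 ÷ 2.11 ≈ 349,683.

349,683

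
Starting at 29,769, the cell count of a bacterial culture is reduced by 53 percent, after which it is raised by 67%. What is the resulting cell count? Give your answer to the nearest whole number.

Each change multiplies by a factor: 0.47 × 1.67 = 0.7849.
29,769 × 0.7849 = 23365.6881 ≈ 23,366.

23,366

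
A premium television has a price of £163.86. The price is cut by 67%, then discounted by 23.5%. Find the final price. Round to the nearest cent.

£41.37

67% decrease: £163.86 × 0.33 = £54.0738.
Apply the 23.5% decrease: £54.0738 × 0.765 = £41.366457 ≈ £41.37.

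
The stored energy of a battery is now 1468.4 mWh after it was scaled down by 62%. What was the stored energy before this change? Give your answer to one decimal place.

The overall multiplier applied was 0.38.
So the original stored energy was 1468.4 ÷ 0.38 ≈ 3864.2 mWh.

3864.2 mWh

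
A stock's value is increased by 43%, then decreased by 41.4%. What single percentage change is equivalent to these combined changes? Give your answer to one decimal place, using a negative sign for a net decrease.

A 43% increase multiplies by 1.43.
Then a 41.4% decrease: 1.43 × 0.586 = 0.83798.
Overall factor 0.83798, i.e. -16.2%.

-16.2%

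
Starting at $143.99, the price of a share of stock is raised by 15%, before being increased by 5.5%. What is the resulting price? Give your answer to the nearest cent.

$174.70

Apply the 15% increase: $143.99 × 1.15 = $165.5885.
Apply the 5.5% increase: $165.5885 × 1.055 = $174.6958675 ≈ $174.70.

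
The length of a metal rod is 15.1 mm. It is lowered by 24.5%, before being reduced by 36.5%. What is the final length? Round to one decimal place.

24.5% decrease: 15.1 × 0.755 = 11.4005.
36.5% decrease: 11.4005 × 0.635 = 7.2393175 ≈ 7.2.

7.2 mm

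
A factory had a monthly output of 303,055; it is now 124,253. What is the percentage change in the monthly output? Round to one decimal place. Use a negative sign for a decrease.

Change: 124,253 − 303,055 = -178,802.
Relative to the original: -178,802 ÷ 303,055 ≈ -59.0%.

-59.0%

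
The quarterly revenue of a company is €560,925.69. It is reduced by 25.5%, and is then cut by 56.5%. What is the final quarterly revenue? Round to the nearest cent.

Each change multiplies by a factor: 0.745 × 0.435 = 0.324075.
€560,925.69 × 0.324075 = €181781.99298675 ≈ €181,781.99.

€181,781.99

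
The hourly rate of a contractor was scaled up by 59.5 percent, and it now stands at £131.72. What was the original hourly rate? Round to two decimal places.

£82.58

The overall multiplier applied was 1.595.
So the original hourly rate was £131.72 ÷ 1.595 ≈ £82.58.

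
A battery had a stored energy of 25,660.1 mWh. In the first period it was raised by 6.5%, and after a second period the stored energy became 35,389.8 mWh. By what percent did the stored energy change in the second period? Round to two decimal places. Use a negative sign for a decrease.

29.50%

After the first period: 25,660.1 × 1.065 = 27328.0065.
Second-period multiplier: 35,389.8 ÷ 27328.0065 ≈ 1.295001.
That is a change of 29.50%.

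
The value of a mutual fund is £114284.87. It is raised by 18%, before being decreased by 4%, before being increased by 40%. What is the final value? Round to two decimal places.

Each change multiplies by a factor: 1.18 × 0.96 × 1.4 = 1.58592.
£114284.87 × 1.58592 = £181246.6610304 ≈ £181246.66.

£181246.66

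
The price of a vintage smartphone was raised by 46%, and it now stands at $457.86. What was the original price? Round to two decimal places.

The overall multiplier applied was 1.46.
So the original price was $457.86 ÷ 1.46 ≈ $313.60.

$313.60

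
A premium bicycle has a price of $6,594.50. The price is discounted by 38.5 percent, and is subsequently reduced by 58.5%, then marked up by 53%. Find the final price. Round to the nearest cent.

$2,575.11

Each change multiplies by a factor: 0.615 × 0.415 × 1.53 = 0.39049425.
$6,594.50 × 0.39049425 = $2575.114331625 ≈ $2,575.11.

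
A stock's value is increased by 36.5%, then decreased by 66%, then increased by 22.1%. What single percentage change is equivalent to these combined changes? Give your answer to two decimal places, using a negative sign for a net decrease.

A 36.5% increase multiplies by 1.365.
Then a 66% decrease: 1.365 × 0.34 = 0.4641.
Then a 22.1% increase: 0.4641 × 1.221 = 0.5666661.
Overall factor 0.5666661, i.e. -43.33%.

-43.33%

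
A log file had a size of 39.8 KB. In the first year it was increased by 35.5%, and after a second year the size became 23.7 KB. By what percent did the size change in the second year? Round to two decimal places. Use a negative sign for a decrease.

-56.05%

After the first year: 39.8 × 1.355 = 53.929.
Second-year multiplier: 23.7 ÷ 53.929 ≈ 0.439467.
That is a change of -56.05%.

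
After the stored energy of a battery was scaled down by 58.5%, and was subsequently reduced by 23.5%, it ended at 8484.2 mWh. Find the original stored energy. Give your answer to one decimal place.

26724.0 mWh

Undoing the 23.5% decrease: 8484.2 ÷ 0.765 ≈ 11090.457516.
Undoing the 58.5% decrease: 11090.457516 ÷ 0.415 ≈ 26724.0 mWh.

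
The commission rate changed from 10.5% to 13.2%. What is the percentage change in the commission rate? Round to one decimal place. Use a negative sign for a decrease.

25.7%

The change is 13.2 − 10.5 = 2.7 percentage points.
Relative to the original 10.5%, that is 2.7 ÷ 10.5 ≈ 25.7%.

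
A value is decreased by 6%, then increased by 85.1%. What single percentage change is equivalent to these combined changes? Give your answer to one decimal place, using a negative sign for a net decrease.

The combined multiplier is 0.94 × 1.851 = 1.73994.
That corresponds to an increase of 74.0%.

74.0%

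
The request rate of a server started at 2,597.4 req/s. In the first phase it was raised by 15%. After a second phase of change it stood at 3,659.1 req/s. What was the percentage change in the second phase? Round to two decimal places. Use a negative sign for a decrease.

22.50%

After the first phase: 2,597.4 × 1.15 = 2987.01.
Second-phase multiplier: 3,659.1 ÷ 2987.01 ≈ 1.225004.
That is a change of 22.50%.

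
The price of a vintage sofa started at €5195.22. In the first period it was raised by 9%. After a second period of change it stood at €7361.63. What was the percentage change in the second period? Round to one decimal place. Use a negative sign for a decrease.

30.0%

After the first period: €5195.22 × 1.09 = €5662.7898.
Second-period multiplier: €7361.63 ÷ €5662.7898 ≈ 1.3.
That is a change of 30.0%.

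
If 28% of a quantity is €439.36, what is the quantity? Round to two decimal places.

€1569.14

€439.36 ÷ 0.28 ≈ €1569.14.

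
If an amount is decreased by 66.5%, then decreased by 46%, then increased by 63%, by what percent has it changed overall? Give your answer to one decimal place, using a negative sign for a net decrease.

-70.5%

A 66.5% decrease multiplies by 0.335.
Then a 46% decrease: 0.335 × 0.54 = 0.1809.
Then a 63% increase: 0.1809 × 1.63 = 0.294867.
Overall factor 0.294867, i.e. -70.5%.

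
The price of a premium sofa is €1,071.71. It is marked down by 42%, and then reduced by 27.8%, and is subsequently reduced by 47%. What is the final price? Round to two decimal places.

Apply the 42% decrease: €1,071.71 × 0.58 = €621.5918.
27.8% decrease: €621.5918 × 0.722 = €448.7892796.
47% decrease: €448.7892796 × 0.53 = €237.858318188 ≈ €237.86.

€237.86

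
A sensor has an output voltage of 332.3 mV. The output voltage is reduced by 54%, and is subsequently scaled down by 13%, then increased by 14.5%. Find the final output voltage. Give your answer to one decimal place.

Each change multiplies by a factor: 0.46 × 0.87 × 1.145 = 0.458229.
332.3 × 0.458229 = 152.2694967 ≈ 152.3.

152.3 mV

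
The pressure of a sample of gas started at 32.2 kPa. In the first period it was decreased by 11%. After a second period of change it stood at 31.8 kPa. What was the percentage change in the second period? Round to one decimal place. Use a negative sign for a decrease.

11.0%

After the first period: 32.2 × 0.89 = 28.658.
Second-period multiplier: 31.8 ÷ 28.658 ≈ 1.10964.
That is a change of 11.0%.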